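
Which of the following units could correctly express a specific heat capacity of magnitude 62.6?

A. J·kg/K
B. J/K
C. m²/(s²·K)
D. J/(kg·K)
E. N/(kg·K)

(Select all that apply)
C, D

specific heat capacity has SI base units: m^2 / (s^2 * K)

Checking each option against m^2 / (s^2 * K):
  A. J·kg/K: ✗ does not match
  B. J/K: ✗ does not match
  C. m²/(s²·K): ✓ matches
  D. J/(kg·K): ✓ matches
  E. N/(kg·K): ✗ does not match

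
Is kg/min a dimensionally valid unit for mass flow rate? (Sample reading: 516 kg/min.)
Yes

mass flow rate has SI base units: kg / s
kg/min reduces to the same SI base units, so it is a valid unit for mass flow rate.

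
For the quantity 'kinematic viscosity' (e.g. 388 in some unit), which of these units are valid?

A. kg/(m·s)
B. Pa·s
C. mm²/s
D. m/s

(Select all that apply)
C

kinematic viscosity has SI base units: m^2 / s

Checking each option against m^2 / s:
  A. kg/(m·s): ✗ does not match
  B. Pa·s: ✗ does not match
  C. mm²/s: ✓ matches
  D. m/s: ✗ does not match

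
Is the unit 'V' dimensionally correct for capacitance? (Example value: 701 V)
No

capacitance has SI base units: A^2 * s^4 / (kg * m^2)
V does NOT reduce to A^2 * s^4 / (kg * m^2); a valid unit for capacitance would be e.g. F.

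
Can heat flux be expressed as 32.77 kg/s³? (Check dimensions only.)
Yes

heat flux has SI base units: kg / s^3
kg/s³ reduces to the same SI base units, so it is a valid unit for heat flux.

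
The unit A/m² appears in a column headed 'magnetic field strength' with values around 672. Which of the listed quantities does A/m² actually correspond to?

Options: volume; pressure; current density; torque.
current density

magnetic field strength should have units dimensionally equivalent to A / m (e.g. A/m).
The given unit 'A/m²' reduces to A / m^2. Of the listed options, that is the dimensionality of current density.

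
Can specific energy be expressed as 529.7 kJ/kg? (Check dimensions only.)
Yes

specific energy has SI base units: m^2 / s^2
kJ/kg reduces to the same SI base units, so it is a valid unit for specific energy.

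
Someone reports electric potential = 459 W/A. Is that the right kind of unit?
Yes

electric potential has SI base units: kg * m^2 / (A * s^3)
W/A reduces to the same SI base units, so it is a valid unit for electric potential.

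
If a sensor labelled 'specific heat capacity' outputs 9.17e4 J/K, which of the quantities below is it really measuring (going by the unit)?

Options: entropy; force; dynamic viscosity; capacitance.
entropy

specific heat capacity should have units dimensionally equivalent to m^2 / (s^2 * K) (e.g. J/(kg·K)).
The given unit 'J/K' reduces to kg * m^2 / (s^2 * K). Of the listed options, that is the dimensionality of entropy.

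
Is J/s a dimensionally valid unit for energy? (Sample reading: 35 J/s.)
No

energy has SI base units: kg * m^2 / s^2
J/s does NOT reduce to kg * m^2 / s^2; a valid unit for energy would be e.g. J.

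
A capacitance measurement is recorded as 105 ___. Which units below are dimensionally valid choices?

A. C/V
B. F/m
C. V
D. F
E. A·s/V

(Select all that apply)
A, D, E

capacitance has SI base units: A^2 * s^4 / (kg * m^2)

Checking each option against A^2 * s^4 / (kg * m^2):
  A. C/V: ✓ matches
  B. F/m: ✗ does not match
  C. V: ✗ does not match
  D. F: ✓ matches
  E. A·s/V: ✓ matches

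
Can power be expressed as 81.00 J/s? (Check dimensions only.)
Yes

power has SI base units: kg * m^2 / s^3
J/s reduces to the same SI base units, so it is a valid unit for power.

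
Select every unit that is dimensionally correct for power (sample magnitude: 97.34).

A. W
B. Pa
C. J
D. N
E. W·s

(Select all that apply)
A

power has SI base units: kg * m^2 / s^3

Checking each option against kg * m^2 / s^3:
  A. W: ✓ matches
  B. Pa: ✗ does not match
  C. J: ✗ does not match
  D. N: ✗ does not match
  E. W·s: ✗ does not match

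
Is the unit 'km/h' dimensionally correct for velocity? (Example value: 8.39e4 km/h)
Yes

velocity has SI base units: m / s
km/h reduces to the same SI base units, so it is a valid unit for velocity.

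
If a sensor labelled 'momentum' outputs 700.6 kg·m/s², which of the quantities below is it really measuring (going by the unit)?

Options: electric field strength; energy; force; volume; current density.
force

momentum should have units dimensionally equivalent to kg * m / s (e.g. kg·m/s).
The given unit 'kg·m/s²' reduces to kg * m / s^2. Of the listed options, that is the dimensionality of force.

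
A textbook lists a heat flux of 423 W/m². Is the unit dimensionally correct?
Yes

heat flux has SI base units: kg / s^3
W/m² reduces to the same SI base units, so it is a valid unit for heat flux.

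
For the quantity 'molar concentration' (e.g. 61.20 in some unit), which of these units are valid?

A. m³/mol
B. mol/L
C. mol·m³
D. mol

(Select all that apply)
B

molar concentration has SI base units: mol / m^3

Checking each option against mol / m^3:
  A. m³/mol: ✗ does not match
  B. mol/L: ✓ matches
  C. mol·m³: ✗ does not match
  D. mol: ✗ does not match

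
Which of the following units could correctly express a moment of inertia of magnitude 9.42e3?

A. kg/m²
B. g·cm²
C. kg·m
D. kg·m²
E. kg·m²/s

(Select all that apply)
B, D

moment of inertia has SI base units: kg * m^2

Checking each option against kg * m^2:
  A. kg/m²: ✗ does not match
  B. g·cm²: ✓ matches
  C. kg·m: ✗ does not match
  D. kg·m²: ✓ matches
  E. kg·m²/s: ✗ does not match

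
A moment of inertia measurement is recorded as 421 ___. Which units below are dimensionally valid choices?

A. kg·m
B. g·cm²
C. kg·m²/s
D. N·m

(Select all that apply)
B

moment of inertia has SI base units: kg * m^2

Checking each option against kg * m^2:
  A. kg·m: ✗ does not match
  B. g·cm²: ✓ matches
  C. kg·m²/s: ✗ does not match
  D. N·m: ✗ does not match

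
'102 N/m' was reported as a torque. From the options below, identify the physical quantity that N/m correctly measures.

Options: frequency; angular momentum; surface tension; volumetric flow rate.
surface tension

torque should have units dimensionally equivalent to kg * m^2 / s^2 (e.g. N·m).
The given unit 'N/m' reduces to kg / s^2. Of the listed options, that is the dimensionality of surface tension.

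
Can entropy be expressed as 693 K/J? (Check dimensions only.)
No

entropy has SI base units: kg * m^2 / (s^2 * K)
K/J does NOT reduce to kg * m^2 / (s^2 * K); a valid unit for entropy would be e.g. J/K.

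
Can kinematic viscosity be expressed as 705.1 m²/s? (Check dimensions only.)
Yes

kinematic viscosity has SI base units: m^2 / s
m²/s reduces to the same SI base units, so it is a valid unit for kinematic viscosity.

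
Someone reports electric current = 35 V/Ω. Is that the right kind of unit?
Yes

electric current has SI base units: A
V/Ω reduces to the same SI base units, so it is a valid unit for electric current.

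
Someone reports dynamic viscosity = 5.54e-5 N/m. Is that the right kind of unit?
No

dynamic viscosity has SI base units: kg / (m * s)
N/m does NOT reduce to kg / (m * s); a valid unit for dynamic viscosity would be e.g. Pa·s.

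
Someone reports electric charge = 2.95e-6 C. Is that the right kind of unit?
Yes

electric charge has SI base units: A * s
C reduces to the same SI base units, so it is a valid unit for electric charge.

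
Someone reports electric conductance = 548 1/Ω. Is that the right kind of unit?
Yes

electric conductance has SI base units: A^2 * s^3 / (kg * m^2)
1/Ω reduces to the same SI base units, so it is a valid unit for electric conductance.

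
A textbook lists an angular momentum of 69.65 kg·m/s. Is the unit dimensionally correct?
No

angular momentum has SI base units: kg * m^2 / s
kg·m/s does NOT reduce to kg * m^2 / s; a valid unit for angular momentum would be e.g. kg·m²/s.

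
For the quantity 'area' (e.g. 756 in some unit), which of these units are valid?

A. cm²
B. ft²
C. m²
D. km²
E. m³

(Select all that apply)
A, B, C, D

area has SI base units: m^2

Checking each option against m^2:
  A. cm²: ✓ matches
  B. ft²: ✓ matches
  C. m²: ✓ matches
  D. km²: ✓ matches
  E. m³: ✗ does not match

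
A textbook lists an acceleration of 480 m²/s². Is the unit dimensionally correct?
No

acceleration has SI base units: m / s^2
m²/s² does NOT reduce to m / s^2; a valid unit for acceleration would be e.g. m/s².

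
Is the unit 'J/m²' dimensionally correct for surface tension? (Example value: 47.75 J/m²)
Yes

surface tension has SI base units: kg / s^2
J/m² reduces to the same SI base units, so it is a valid unit for surface tension.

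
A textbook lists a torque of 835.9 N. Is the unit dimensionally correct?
No

torque has SI base units: kg * m^2 / s^2
N does NOT reduce to kg * m^2 / s^2; a valid unit for torque would be e.g. N·m.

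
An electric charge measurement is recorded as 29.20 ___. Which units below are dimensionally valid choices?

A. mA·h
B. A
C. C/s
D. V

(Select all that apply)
A

electric charge has SI base units: A * s

Checking each option against A * s:
  A. mA·h: ✓ matches
  B. A: ✗ does not match
  C. C/s: ✗ does not match
  D. V: ✗ does not match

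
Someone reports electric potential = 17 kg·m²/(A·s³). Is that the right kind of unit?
Yes

electric potential has SI base units: kg * m^2 / (A * s^3)
kg·m²/(A·s³) reduces to the same SI base units, so it is a valid unit for electric potential.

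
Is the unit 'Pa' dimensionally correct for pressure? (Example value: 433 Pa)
Yes

pressure has SI base units: kg / (m * s^2)
Pa reduces to the same SI base units, so it is a valid unit for pressure.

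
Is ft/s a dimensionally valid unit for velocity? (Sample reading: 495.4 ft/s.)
Yes

velocity has SI base units: m / s
ft/s reduces to the same SI base units, so it is a valid unit for velocity.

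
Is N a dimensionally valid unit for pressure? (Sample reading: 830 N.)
No

pressure has SI base units: kg / (m * s^2)
N does NOT reduce to kg / (m * s^2); a valid unit for pressure would be e.g. Pa.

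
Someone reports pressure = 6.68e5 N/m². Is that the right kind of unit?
Yes

pressure has SI base units: kg / (m * s^2)
N/m² reduces to the same SI base units, so it is a valid unit for pressure.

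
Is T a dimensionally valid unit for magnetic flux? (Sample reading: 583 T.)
No

magnetic flux has SI base units: kg * m^2 / (A * s^2)
T does NOT reduce to kg * m^2 / (A * s^2); a valid unit for magnetic flux would be e.g. Wb.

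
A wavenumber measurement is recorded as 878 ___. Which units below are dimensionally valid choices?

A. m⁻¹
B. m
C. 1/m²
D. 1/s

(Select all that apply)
A

wavenumber has SI base units: 1 / m

Checking each option against 1 / m:
  A. m⁻¹: ✓ matches
  B. m: ✗ does not match
  C. 1/m²: ✗ does not match
  D. 1/s: ✗ does not match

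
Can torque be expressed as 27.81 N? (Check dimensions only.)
No

torque has SI base units: kg * m^2 / s^2
N does NOT reduce to kg * m^2 / s^2; a valid unit for torque would be e.g. N·m.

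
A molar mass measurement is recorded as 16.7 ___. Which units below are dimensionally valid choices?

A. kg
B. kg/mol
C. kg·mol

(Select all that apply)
B

molar mass has SI base units: kg / mol

Checking each option against kg / mol:
  A. kg: ✗ does not match
  B. kg/mol: ✓ matches
  C. kg·mol: ✗ does not match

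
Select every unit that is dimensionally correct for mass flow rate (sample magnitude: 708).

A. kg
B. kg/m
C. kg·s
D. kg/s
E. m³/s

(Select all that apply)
D

mass flow rate has SI base units: kg / s

Checking each option against kg / s:
  A. kg: ✗ does not match
  B. kg/m: ✗ does not match
  C. kg·s: ✗ does not match
  D. kg/s: ✓ matches
  E. m³/s: ✗ does not match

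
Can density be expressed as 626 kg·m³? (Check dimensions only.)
No

density has SI base units: kg / m^3
kg·m³ does NOT reduce to kg / m^3; a valid unit for density would be e.g. kg/m³.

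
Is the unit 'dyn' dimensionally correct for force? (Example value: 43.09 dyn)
Yes

force has SI base units: kg * m / s^2
dyn reduces to the same SI base units, so it is a valid unit for force.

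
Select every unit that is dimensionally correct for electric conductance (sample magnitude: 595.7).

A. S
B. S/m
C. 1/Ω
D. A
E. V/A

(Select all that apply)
A, C

electric conductance has SI base units: A^2 * s^3 / (kg * m^2)

Checking each option against A^2 * s^3 / (kg * m^2):
  A. S: ✓ matches
  B. S/m: ✗ does not match
  C. 1/Ω: ✓ matches
  D. A: ✗ does not match
  E. V/A: ✗ does not match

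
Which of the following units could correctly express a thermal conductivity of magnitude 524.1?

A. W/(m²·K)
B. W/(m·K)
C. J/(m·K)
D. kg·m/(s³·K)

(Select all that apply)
B, D

thermal conductivity has SI base units: kg * m / (s^3 * K)

Checking each option against kg * m / (s^3 * K):
  A. W/(m²·K): ✗ does not match
  B. W/(m·K): ✓ matches
  C. J/(m·K): ✗ does not match
  D. kg·m/(s³·K): ✓ matches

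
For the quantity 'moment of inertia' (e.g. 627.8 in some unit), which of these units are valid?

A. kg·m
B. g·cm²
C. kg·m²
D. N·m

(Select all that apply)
B, C

moment of inertia has SI base units: kg * m^2

Checking each option against kg * m^2:
  A. kg·m: ✗ does not match
  B. g·cm²: ✓ matches
  C. kg·m²: ✓ matches
  D. N·m: ✗ does not match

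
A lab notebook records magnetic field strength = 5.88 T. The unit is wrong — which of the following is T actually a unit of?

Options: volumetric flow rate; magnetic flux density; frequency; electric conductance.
magnetic flux density

magnetic field strength should have units dimensionally equivalent to A / m (e.g. A/m).
The given unit 'T' reduces to kg / (A * s^2). Of the listed options, that is the dimensionality of magnetic flux density.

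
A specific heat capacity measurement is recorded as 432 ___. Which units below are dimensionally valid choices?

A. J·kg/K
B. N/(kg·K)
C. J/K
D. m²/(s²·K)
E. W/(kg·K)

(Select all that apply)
D

specific heat capacity has SI base units: m^2 / (s^2 * K)

Checking each option against m^2 / (s^2 * K):
  A. J·kg/K: ✗ does not match
  B. N/(kg·K): ✗ does not match
  C. J/K: ✗ does not match
  D. m²/(s²·K): ✓ matches
  E. W/(kg·K): ✗ does not match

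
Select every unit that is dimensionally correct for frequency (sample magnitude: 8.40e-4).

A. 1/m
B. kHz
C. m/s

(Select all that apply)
B

frequency has SI base units: 1 / s

Checking each option against 1 / s:
  A. 1/m: ✗ does not match
  B. kHz: ✓ matches
  C. m/s: ✗ does not match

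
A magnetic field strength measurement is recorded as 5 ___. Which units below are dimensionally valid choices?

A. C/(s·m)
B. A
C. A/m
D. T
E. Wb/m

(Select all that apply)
A, C

magnetic field strength has SI base units: A / m

Checking each option against A / m:
  A. C/(s·m): ✓ matches
  B. A: ✗ does not match
  C. A/m: ✓ matches
  D. T: ✗ does not match
  E. Wb/m: ✗ does not match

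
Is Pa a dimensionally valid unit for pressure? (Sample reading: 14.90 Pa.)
Yes

pressure has SI base units: kg / (m * s^2)
Pa reduces to the same SI base units, so it is a valid unit for pressure.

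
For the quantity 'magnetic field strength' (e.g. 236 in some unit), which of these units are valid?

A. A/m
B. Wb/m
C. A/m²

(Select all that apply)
A

magnetic field strength has SI base units: A / m

Checking each option against A / m:
  A. A/m: ✓ matches
  B. Wb/m: ✗ does not match
  C. A/m²: ✗ does not match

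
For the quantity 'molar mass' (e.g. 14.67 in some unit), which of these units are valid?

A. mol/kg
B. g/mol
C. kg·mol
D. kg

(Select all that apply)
B

molar mass has SI base units: kg / mol

Checking each option against kg / mol:
  A. mol/kg: ✗ does not match
  B. g/mol: ✓ matches
  C. kg·mol: ✗ does not match
  D. kg: ✗ does not match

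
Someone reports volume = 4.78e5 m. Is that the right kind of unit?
No

volume has SI base units: m^3
m does NOT reduce to m^3; a valid unit for volume would be e.g. m³.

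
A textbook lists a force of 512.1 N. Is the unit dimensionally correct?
Yes

force has SI base units: kg * m / s^2
N reduces to the same SI base units, so it is a valid unit for force.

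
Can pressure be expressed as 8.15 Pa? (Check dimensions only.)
Yes

pressure has SI base units: kg / (m * s^2)
Pa reduces to the same SI base units, so it is a valid unit for pressure.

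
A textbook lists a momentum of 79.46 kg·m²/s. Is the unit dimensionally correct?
No

momentum has SI base units: kg * m / s
kg·m²/s does NOT reduce to kg * m / s; a valid unit for momentum would be e.g. kg·m/s.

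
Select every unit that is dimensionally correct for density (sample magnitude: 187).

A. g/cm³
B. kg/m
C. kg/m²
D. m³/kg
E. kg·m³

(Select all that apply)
A

density has SI base units: kg / m^3

Checking each option against kg / m^3:
  A. g/cm³: ✓ matches
  B. kg/m: ✗ does not match
  C. kg/m²: ✗ does not match
  D. m³/kg: ✗ does not match
  E. kg·m³: ✗ does not match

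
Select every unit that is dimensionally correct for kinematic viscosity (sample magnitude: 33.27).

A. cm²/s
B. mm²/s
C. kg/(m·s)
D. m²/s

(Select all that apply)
A, B, D

kinematic viscosity has SI base units: m^2 / s

Checking each option against m^2 / s:
  A. cm²/s: ✓ matches
  B. mm²/s: ✓ matches
  C. kg/(m·s): ✗ does not match
  D. m²/s: ✓ matches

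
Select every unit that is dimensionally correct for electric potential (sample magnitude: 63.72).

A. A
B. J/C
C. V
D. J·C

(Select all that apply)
B, C

electric potential has SI base units: kg * m^2 / (A * s^3)

Checking each option against kg * m^2 / (A * s^3):
  A. A: ✗ does not match
  B. J/C: ✓ matches
  C. V: ✓ matches
  D. J·C: ✗ does not match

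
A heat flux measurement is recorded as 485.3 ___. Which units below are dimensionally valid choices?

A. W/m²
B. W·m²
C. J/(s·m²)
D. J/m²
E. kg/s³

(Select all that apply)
A, C, E

heat flux has SI base units: kg / s^3

Checking each option against kg / s^3:
  A. W/m²: ✓ matches
  B. W·m²: ✗ does not match
  C. J/(s·m²): ✓ matches
  D. J/m²: ✗ does not match
  E. kg/s³: ✓ matches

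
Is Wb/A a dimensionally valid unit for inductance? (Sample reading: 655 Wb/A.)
Yes

inductance has SI base units: kg * m^2 / (A^2 * s^2)
Wb/A reduces to the same SI base units, so it is a valid unit for inductance.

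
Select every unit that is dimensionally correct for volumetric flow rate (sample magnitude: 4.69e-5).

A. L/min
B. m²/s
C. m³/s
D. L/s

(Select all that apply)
A, C, D

volumetric flow rate has SI base units: m^3 / s

Checking each option against m^3 / s:
  A. L/min: ✓ matches
  B. m²/s: ✗ does not match
  C. m³/s: ✓ matches
  D. L/s: ✓ matches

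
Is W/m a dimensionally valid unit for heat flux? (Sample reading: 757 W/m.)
No

heat flux has SI base units: kg / s^3
W/m does NOT reduce to kg / s^3; a valid unit for heat flux would be e.g. W/m².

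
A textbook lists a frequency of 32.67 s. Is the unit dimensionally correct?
No

frequency has SI base units: 1 / s
s does NOT reduce to 1 / s; a valid unit for frequency would be e.g. Hz.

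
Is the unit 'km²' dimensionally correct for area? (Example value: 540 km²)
Yes

area has SI base units: m^2
km² reduces to the same SI base units, so it is a valid unit for area.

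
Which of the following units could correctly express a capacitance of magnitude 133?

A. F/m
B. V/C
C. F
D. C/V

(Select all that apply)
C, D

capacitance has SI base units: A^2 * s^4 / (kg * m^2)

Checking each option against A^2 * s^4 / (kg * m^2):
  A. F/m: ✗ does not match
  B. V/C: ✗ does not match
  C. F: ✓ matches
  D. C/V: ✓ matches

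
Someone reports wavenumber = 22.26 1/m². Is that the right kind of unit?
No

wavenumber has SI base units: 1 / m
1/m² does NOT reduce to 1 / m; a valid unit for wavenumber would be e.g. 1/m.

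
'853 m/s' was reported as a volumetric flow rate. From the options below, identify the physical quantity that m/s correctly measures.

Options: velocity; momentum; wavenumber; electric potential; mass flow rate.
velocity

volumetric flow rate should have units dimensionally equivalent to m^3 / s (e.g. m³/s).
The given unit 'm/s' reduces to m / s. Of the listed options, that is the dimensionality of velocity.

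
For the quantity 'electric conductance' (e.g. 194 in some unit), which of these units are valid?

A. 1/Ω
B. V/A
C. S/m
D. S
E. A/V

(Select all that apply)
A, D, E

electric conductance has SI base units: A^2 * s^3 / (kg * m^2)

Checking each option against A^2 * s^3 / (kg * m^2):
  A. 1/Ω: ✓ matches
  B. V/A: ✗ does not match
  C. S/m: ✗ does not match
  D. S: ✓ matches
  E. A/V: ✓ matches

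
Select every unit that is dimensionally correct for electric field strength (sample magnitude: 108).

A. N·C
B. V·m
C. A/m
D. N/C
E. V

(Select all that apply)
D

electric field strength has SI base units: kg * m / (A * s^3)

Checking each option against kg * m / (A * s^3):
  A. N·C: ✗ does not match
  B. V·m: ✗ does not match
  C. A/m: ✗ does not match
  D. N/C: ✓ matches
  E. V: ✗ does not match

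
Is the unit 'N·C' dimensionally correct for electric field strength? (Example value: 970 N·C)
No

electric field strength has SI base units: kg * m / (A * s^3)
N·C does NOT reduce to kg * m / (A * s^3); a valid unit for electric field strength would be e.g. V/m.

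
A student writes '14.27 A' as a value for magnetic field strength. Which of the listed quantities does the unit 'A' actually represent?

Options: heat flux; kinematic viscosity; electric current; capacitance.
electric current

magnetic field strength should have units dimensionally equivalent to A / m (e.g. A/m).
The given unit 'A' reduces to A. Of the listed options, that is the dimensionality of electric current.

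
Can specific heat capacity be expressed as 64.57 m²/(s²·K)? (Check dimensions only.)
Yes

specific heat capacity has SI base units: m^2 / (s^2 * K)
m²/(s²·K) reduces to the same SI base units, so it is a valid unit for specific heat capacity.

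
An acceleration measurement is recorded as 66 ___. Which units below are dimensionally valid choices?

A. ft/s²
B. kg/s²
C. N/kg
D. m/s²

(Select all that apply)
A, C, D

acceleration has SI base units: m / s^2

Checking each option against m / s^2:
  A. ft/s²: ✓ matches
  B. kg/s²: ✗ does not match
  C. N/kg: ✓ matches
  D. m/s²: ✓ matches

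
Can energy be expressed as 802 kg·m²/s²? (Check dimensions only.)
Yes

energy has SI base units: kg * m^2 / s^2
kg·m²/s² reduces to the same SI base units, so it is a valid unit for energy.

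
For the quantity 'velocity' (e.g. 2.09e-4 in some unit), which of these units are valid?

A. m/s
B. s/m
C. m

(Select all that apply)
A

velocity has SI base units: m / s

Checking each option against m / s:
  A. m/s: ✓ matches
  B. s/m: ✗ does not match
  C. m: ✗ does not match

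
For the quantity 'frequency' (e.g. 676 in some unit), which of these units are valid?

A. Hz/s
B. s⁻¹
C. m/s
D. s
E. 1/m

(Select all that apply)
B

frequency has SI base units: 1 / s

Checking each option against 1 / s:
  A. Hz/s: ✗ does not match
  B. s⁻¹: ✓ matches
  C. m/s: ✗ does not match
  D. s: ✗ does not match
  E. 1/m: ✗ does not match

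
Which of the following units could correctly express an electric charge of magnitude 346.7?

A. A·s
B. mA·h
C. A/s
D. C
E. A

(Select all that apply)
A, B, D

electric charge has SI base units: A * s

Checking each option against A * s:
  A. A·s: ✓ matches
  B. mA·h: ✓ matches
  C. A/s: ✗ does not match
  D. C: ✓ matches
  E. A: ✗ does not match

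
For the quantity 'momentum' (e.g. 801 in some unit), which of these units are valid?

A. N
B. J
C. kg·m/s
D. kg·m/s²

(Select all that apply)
C

momentum has SI base units: kg * m / s

Checking each option against kg * m / s:
  A. N: ✗ does not match
  B. J: ✗ does not match
  C. kg·m/s: ✓ matches
  D. kg·m/s²: ✗ does not match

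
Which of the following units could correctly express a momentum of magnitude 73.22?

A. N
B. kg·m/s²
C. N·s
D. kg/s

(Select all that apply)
C

momentum has SI base units: kg * m / s

Checking each option against kg * m / s:
  A. N: ✗ does not match
  B. kg·m/s²: ✗ does not match
  C. N·s: ✓ matches
  D. kg/s: ✗ does not match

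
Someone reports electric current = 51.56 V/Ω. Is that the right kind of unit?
Yes

electric current has SI base units: A
V/Ω reduces to the same SI base units, so it is a valid unit for electric current.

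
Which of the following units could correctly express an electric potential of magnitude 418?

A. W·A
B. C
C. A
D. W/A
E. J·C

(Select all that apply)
D

electric potential has SI base units: kg * m^2 / (A * s^3)

Checking each option against kg * m^2 / (A * s^3):
  A. W·A: ✗ does not match
  B. C: ✗ does not match
  C. A: ✗ does not match
  D. W/A: ✓ matches
  E. J·C: ✗ does not match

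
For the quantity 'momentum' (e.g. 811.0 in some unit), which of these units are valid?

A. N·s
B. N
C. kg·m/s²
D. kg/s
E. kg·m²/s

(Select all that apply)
A

momentum has SI base units: kg * m / s

Checking each option against kg * m / s:
  A. N·s: ✓ matches
  B. N: ✗ does not match
  C. kg·m/s²: ✗ does not match
  D. kg/s: ✗ does not match
  E. kg·m²/s: ✗ does not match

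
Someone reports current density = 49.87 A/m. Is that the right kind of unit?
No

current density has SI base units: A / m^2
A/m does NOT reduce to A / m^2; a valid unit for current density would be e.g. A/m².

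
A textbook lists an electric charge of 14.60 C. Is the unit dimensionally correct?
Yes

electric charge has SI base units: A * s
C reduces to the same SI base units, so it is a valid unit for electric charge.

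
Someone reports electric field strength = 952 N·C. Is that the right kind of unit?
No

electric field strength has SI base units: kg * m / (A * s^3)
N·C does NOT reduce to kg * m / (A * s^3); a valid unit for electric field strength would be e.g. V/m.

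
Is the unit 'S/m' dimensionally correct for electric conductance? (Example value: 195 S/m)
No

electric conductance has SI base units: A^2 * s^3 / (kg * m^2)
S/m does NOT reduce to A^2 * s^3 / (kg * m^2); a valid unit for electric conductance would be e.g. S.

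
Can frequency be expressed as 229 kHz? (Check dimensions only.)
Yes

frequency has SI base units: 1 / s
kHz reduces to the same SI base units, so it is a valid unit for frequency.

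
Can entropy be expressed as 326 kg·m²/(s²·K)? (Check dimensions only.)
Yes

entropy has SI base units: kg * m^2 / (s^2 * K)
kg·m²/(s²·K) reduces to the same SI base units, so it is a valid unit for entropy.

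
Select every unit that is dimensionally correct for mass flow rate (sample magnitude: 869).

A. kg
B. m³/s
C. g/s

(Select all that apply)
C

mass flow rate has SI base units: kg / s

Checking each option against kg / s:
  A. kg: ✗ does not match
  B. m³/s: ✗ does not match
  C. g/s: ✓ matches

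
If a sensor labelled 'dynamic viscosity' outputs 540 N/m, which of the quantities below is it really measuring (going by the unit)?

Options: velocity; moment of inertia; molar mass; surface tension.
surface tension

dynamic viscosity should have units dimensionally equivalent to kg / (m * s) (e.g. Pa·s).
The given unit 'N/m' reduces to kg / s^2. Of the listed options, that is the dimensionality of surface tension.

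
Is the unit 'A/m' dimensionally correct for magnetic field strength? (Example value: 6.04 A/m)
Yes

magnetic field strength has SI base units: A / m
A/m reduces to the same SI base units, so it is a valid unit for magnetic field strength.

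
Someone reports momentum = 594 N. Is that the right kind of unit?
No

momentum has SI base units: kg * m / s
N does NOT reduce to kg * m / s; a valid unit for momentum would be e.g. kg·m/s.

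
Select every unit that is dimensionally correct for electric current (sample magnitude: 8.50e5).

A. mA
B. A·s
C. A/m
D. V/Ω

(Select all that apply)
A, D

electric current has SI base units: A

Checking each option against A:
  A. mA: ✓ matches
  B. A·s: ✗ does not match
  C. A/m: ✗ does not match
  D. V/Ω: ✓ matches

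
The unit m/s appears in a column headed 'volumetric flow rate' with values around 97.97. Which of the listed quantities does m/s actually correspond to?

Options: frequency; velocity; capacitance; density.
velocity

volumetric flow rate should have units dimensionally equivalent to m^3 / s (e.g. m³/s).
The given unit 'm/s' reduces to m / s. Of the listed options, that is the dimensionality of velocity.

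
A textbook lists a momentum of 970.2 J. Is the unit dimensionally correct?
No

momentum has SI base units: kg * m / s
J does NOT reduce to kg * m / s; a valid unit for momentum would be e.g. kg·m/s.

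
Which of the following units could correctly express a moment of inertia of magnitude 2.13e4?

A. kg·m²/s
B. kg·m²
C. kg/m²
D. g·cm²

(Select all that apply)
B, D

moment of inertia has SI base units: kg * m^2

Checking each option against kg * m^2:
  A. kg·m²/s: ✗ does not match
  B. kg·m²: ✓ matches
  C. kg/m²: ✗ does not match
  D. g·cm²: ✓ matches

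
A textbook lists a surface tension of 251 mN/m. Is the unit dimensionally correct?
Yes

surface tension has SI base units: kg / s^2
mN/m reduces to the same SI base units, so it is a valid unit for surface tension.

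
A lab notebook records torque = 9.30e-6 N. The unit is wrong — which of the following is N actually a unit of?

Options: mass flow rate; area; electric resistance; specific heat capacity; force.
force

torque should have units dimensionally equivalent to kg * m^2 / s^2 (e.g. N·m).
The given unit 'N' reduces to kg * m / s^2. Of the listed options, that is the dimensionality of force.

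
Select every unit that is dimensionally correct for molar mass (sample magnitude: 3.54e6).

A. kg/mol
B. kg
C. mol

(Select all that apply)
A

molar mass has SI base units: kg / mol

Checking each option against kg / mol:
  A. kg/mol: ✓ matches
  B. kg: ✗ does not match
  C. mol: ✗ does not match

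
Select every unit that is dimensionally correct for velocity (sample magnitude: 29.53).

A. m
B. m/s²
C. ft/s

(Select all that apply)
C

velocity has SI base units: m / s

Checking each option against m / s:
  A. m: ✗ does not match
  B. m/s²: ✗ does not match
  C. ft/s: ✓ matches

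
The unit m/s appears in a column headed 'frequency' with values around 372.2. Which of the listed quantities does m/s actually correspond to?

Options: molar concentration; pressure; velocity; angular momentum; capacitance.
velocity

frequency should have units dimensionally equivalent to 1 / s (e.g. Hz).
The given unit 'm/s' reduces to m / s. Of the listed options, that is the dimensionality of velocity.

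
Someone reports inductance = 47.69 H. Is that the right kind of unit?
Yes

inductance has SI base units: kg * m^2 / (A^2 * s^2)
H reduces to the same SI base units, so it is a valid unit for inductance.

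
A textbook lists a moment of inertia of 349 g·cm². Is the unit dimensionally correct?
Yes

moment of inertia has SI base units: kg * m^2
g·cm² reduces to the same SI base units, so it is a valid unit for moment of inertia.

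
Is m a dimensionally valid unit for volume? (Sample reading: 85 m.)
No

volume has SI base units: m^3
m does NOT reduce to m^3; a valid unit for volume would be e.g. m³.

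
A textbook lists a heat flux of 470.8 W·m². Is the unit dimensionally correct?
No

heat flux has SI base units: kg / s^3
W·m² does NOT reduce to kg / s^3; a valid unit for heat flux would be e.g. W/m².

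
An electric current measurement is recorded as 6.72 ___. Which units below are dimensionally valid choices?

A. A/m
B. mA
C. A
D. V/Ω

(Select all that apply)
B, C, D

electric current has SI base units: A

Checking each option against A:
  A. A/m: ✗ does not match
  B. mA: ✓ matches
  C. A: ✓ matches
  D. V/Ω: ✓ matches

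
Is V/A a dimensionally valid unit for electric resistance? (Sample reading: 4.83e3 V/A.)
Yes

electric resistance has SI base units: kg * m^2 / (A^2 * s^3)
V/A reduces to the same SI base units, so it is a valid unit for electric resistance.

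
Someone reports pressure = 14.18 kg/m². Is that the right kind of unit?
No

pressure has SI base units: kg / (m * s^2)
kg/m² does NOT reduce to kg / (m * s^2); a valid unit for pressure would be e.g. Pa.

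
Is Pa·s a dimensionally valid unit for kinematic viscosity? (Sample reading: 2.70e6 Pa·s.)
No

kinematic viscosity has SI base units: m^2 / s
Pa·s does NOT reduce to m^2 / s; a valid unit for kinematic viscosity would be e.g. m²/s.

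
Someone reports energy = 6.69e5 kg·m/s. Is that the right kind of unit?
No

energy has SI base units: kg * m^2 / s^2
kg·m/s does NOT reduce to kg * m^2 / s^2; a valid unit for energy would be e.g. J.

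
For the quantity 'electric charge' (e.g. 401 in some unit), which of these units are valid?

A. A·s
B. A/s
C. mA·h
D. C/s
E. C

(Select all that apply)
A, C, E

electric charge has SI base units: A * s

Checking each option against A * s:
  A. A·s: ✓ matches
  B. A/s: ✗ does not match
  C. mA·h: ✓ matches
  D. C/s: ✗ does not match
  E. C: ✓ matches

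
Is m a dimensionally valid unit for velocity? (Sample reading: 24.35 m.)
No

velocity has SI base units: m / s
m does NOT reduce to m / s; a valid unit for velocity would be e.g. m/s.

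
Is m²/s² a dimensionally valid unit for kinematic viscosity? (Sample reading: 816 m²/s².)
No

kinematic viscosity has SI base units: m^2 / s
m²/s² does NOT reduce to m^2 / s; a valid unit for kinematic viscosity would be e.g. m²/s.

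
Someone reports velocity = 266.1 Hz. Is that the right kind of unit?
No

velocity has SI base units: m / s
Hz does NOT reduce to m / s; a valid unit for velocity would be e.g. m/s.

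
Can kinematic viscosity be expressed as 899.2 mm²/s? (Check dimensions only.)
Yes

kinematic viscosity has SI base units: m^2 / s
mm²/s reduces to the same SI base units, so it is a valid unit for kinematic viscosity.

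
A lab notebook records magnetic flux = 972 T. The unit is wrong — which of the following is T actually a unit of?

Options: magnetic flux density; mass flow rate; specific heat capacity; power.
magnetic flux density

magnetic flux should have units dimensionally equivalent to kg * m^2 / (A * s^2) (e.g. Wb).
The given unit 'T' reduces to kg / (A * s^2). Of the listed options, that is the dimensionality of magnetic flux density.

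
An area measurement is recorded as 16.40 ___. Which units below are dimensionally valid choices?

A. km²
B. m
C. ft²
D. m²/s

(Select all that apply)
A, C

area has SI base units: m^2

Checking each option against m^2:
  A. km²: ✓ matches
  B. m: ✗ does not match
  C. ft²: ✓ matches
  D. m²/s: ✗ does not match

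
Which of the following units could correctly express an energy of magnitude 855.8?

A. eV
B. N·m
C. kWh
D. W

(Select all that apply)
A, B, C

energy has SI base units: kg * m^2 / s^2

Checking each option against kg * m^2 / s^2:
  A. eV: ✓ matches
  B. N·m: ✓ matches
  C. kWh: ✓ matches
  D. W: ✗ does not match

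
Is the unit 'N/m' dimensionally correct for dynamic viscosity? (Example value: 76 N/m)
No

dynamic viscosity has SI base units: kg / (m * s)
N/m does NOT reduce to kg / (m * s); a valid unit for dynamic viscosity would be e.g. Pa·s.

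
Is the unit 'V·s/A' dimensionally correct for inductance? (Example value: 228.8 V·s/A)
Yes

inductance has SI base units: kg * m^2 / (A^2 * s^2)
V·s/A reduces to the same SI base units, so it is a valid unit for inductance.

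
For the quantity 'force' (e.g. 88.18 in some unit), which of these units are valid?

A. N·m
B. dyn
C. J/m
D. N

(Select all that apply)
B, C, D

force has SI base units: kg * m / s^2

Checking each option against kg * m / s^2:
  A. N·m: ✗ does not match
  B. dyn: ✓ matches
  C. J/m: ✓ matches
  D. N: ✓ matches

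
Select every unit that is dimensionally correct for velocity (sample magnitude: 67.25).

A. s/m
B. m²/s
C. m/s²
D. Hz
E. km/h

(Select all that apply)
E

velocity has SI base units: m / s

Checking each option against m / s:
  A. s/m: ✗ does not match
  B. m²/s: ✗ does not match
  C. m/s²: ✗ does not match
  D. Hz: ✗ does not match
  E. km/h: ✓ matches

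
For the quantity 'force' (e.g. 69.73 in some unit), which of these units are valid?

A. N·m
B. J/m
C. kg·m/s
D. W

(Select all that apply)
B

force has SI base units: kg * m / s^2

Checking each option against kg * m / s^2:
  A. N·m: ✗ does not match
  B. J/m: ✓ matches
  C. kg·m/s: ✗ does not match
  D. W: ✗ does not match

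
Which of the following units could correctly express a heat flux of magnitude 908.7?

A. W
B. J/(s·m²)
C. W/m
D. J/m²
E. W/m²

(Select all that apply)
B, E

heat flux has SI base units: kg / s^3

Checking each option against kg / s^3:
  A. W: ✗ does not match
  B. J/(s·m²): ✓ matches
  C. W/m: ✗ does not match
  D. J/m²: ✗ does not match
  E. W/m²: ✓ matches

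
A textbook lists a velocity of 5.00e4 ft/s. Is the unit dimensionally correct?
Yes

velocity has SI base units: m / s
ft/s reduces to the same SI base units, so it is a valid unit for velocity.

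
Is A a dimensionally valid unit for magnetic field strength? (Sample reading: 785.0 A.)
No

magnetic field strength has SI base units: A / m
A does NOT reduce to A / m; a valid unit for magnetic field strength would be e.g. A/m.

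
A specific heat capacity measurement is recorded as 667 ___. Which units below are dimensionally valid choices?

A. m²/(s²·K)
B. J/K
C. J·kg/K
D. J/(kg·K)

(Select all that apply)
A, D

specific heat capacity has SI base units: m^2 / (s^2 * K)

Checking each option against m^2 / (s^2 * K):
  A. m²/(s²·K): ✓ matches
  B. J/K: ✗ does not match
  C. J·kg/K: ✗ does not match
  D. J/(kg·K): ✓ matches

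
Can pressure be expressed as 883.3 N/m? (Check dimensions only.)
No

pressure has SI base units: kg / (m * s^2)
N/m does NOT reduce to kg / (m * s^2); a valid unit for pressure would be e.g. Pa.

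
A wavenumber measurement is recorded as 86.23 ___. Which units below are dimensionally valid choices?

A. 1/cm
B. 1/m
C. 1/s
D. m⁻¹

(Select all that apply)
A, B, D

wavenumber has SI base units: 1 / m

Checking each option against 1 / m:
  A. 1/cm: ✓ matches
  B. 1/m: ✓ matches
  C. 1/s: ✗ does not match
  D. m⁻¹: ✓ matches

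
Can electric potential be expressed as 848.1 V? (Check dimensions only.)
Yes

electric potential has SI base units: kg * m^2 / (A * s^3)
V reduces to the same SI base units, so it is a valid unit for electric potential.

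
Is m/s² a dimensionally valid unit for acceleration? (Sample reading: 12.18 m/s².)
Yes

acceleration has SI base units: m / s^2
m/s² reduces to the same SI base units, so it is a valid unit for acceleration.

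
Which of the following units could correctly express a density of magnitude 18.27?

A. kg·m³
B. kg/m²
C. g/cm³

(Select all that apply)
C

density has SI base units: kg / m^3

Checking each option against kg / m^3:
  A. kg·m³: ✗ does not match
  B. kg/m²: ✗ does not match
  C. g/cm³: ✓ matches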